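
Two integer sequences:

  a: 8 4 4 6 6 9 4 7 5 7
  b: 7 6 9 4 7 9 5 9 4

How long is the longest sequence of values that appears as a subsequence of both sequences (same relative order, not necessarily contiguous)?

5

Pick 6 [5,2]; then 9 [6,3]; then 4 [7,4]; then 7 [8,5]; then 5 [9,7]; all 5 values appear in both, in order. Since dp[10][9] = 5, nothing longer is possible.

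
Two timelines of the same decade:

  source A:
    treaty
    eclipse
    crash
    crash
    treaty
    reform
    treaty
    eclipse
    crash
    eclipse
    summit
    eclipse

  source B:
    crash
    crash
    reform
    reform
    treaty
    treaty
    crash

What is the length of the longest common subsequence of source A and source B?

5

Match crash at source A[3]=source B[1]; then crash at source A[4]=source B[2]; then treaty at source A[5]=source B[5]; then treaty at source A[7]=source B[6]; then crash at source A[9]=source B[7] — 5 events in the same relative order in both. dp[12][7] = 5 confirms this is the maximum.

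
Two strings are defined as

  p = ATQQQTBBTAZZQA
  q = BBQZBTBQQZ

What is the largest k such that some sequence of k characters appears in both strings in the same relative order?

4

Taking T (p #2, q #6); then Q (p #4, q #8); then Q (p #5, q #9); then Z (p #12, q #10) gives a common subsequence of length 4. Since dp[14][10] = 4, nothing longer is possible.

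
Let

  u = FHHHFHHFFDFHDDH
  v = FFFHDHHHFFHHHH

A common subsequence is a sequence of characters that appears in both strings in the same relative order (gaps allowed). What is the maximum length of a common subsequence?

One common subsequence of length 9: F at u[1]=v[3], H at u[2]=v[6], H at u[3]=v[7], H at u[4]=v[8], F at u[5]=v[10], H at u[6]=v[11], H at u[7]=v[12], H at u[12]=v[13], H at u[15]=v[14]. dp[15][14] = 9 confirms this is the maximum.

9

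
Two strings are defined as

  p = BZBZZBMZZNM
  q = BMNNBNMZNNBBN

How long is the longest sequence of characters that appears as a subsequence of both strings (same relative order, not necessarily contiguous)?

5

Let dp[i][j] be the LCS length of the first i characters of p and the first j characters of q. dp[i][j] = dp[i-1][j-1]+1 when the i-th and j-th characters match, else max(dp[i-1][j], dp[i][j-1]).
    ·  B  M  N  N  B  N  M  Z  N  N  B  B  N
 ·  0  0  0  0  0  0  0  0  0  0  0  0  0  0
 B  0  1  1  1  1  1  1  1  1  1  1  1  1  1
 Z  0  1  1  1  1  1  1  1  2  2  2  2  2  2
 B  0  1  1  1  1  2  2  2  2  2  2  3  3  3
 Z  0  1  1  1  1  2  2  2  3  3  3  3  3  3
 Z  0  1  1  1  1  2  2  2  3  3  3  3  3  3
 B  0  1  1  1  1  2  2  2  3  3  3  4  4  4
 M  0  1  2  2  2  2  2  3  3  3  3  4  4  4
 Z  0  1  2  2  2  2  2  3  4  4  4  4  4  4
 Z  0  1  2  2  2  2  2  3  4  4  4  4  4  4
 N  0  1  2  3  3  3  3  3  4  5  5  5  5  5
 M  0  1  2  3  3  3  3  4  4  5  5  5  5  5
dp[11][13] = 5. One LCS (by backtracking along matches): BZBBN.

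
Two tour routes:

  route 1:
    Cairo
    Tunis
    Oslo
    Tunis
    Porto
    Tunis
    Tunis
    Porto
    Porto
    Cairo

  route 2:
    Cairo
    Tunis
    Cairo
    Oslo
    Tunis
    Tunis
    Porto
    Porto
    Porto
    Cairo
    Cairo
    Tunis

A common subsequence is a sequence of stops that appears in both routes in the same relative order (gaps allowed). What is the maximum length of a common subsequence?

8

Taking Cairo [1,1] → Tunis [2,2] → Oslo [3,4] → Tunis [4,6] → Porto [5,7] → Porto [8,8] → Porto [9,9] → Cairo [10,11] gives a common subsequence of length 8. Since dp[10][12] = 8, nothing longer is possible.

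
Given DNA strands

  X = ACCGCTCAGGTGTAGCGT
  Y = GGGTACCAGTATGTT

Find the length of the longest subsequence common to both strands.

Match A (X #1, Y #5), C (X #2, Y #6), C (X #3, Y #7), G (X #4, Y #9), T (X #6, Y #10), A (X #8, Y #11), T (X #11, Y #12), G (X #12, Y #13), T (X #13, Y #14), T (X #18, Y #15) — 10 bases in the same relative order in both. Since dp[18][15] = 10, nothing longer is possible.

10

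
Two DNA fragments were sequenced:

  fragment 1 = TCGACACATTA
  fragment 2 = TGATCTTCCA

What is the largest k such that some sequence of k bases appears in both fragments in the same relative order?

7

One common subsequence of length 7: T at fragment 1[1]=fragment 2[1], G at fragment 1[3]=fragment 2[2], A at fragment 1[4]=fragment 2[3], C at fragment 1[7]=fragment 2[5], T at fragment 1[9]=fragment 2[6], T at fragment 1[10]=fragment 2[7], A at fragment 1[11]=fragment 2[10], and the DP table's final entry dp[11][10] is also 7, so no common subsequence is longer.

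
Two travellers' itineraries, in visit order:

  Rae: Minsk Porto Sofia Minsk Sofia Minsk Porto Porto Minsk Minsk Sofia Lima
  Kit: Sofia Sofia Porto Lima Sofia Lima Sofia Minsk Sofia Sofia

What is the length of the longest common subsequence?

One common subsequence of length 5: Porto [2,3]; then Sofia [3,7]; then Minsk [4,8]; then Sofia [5,9]; then Sofia [11,10]. dp[12][10] = 5 confirms this is the maximum.

5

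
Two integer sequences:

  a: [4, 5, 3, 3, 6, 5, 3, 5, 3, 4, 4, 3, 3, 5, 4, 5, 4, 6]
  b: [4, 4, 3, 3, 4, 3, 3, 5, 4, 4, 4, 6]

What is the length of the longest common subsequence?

10

Pick 4 at a[1]=b[2]; then 3 at a[7]=b[3]; then 3 at a[9]=b[4]; then 4 at a[11]=b[5]; then 3 at a[12]=b[6]; then 3 at a[13]=b[7]; then 5 at a[14]=b[8]; then 4 at a[15]=b[10]; then 4 at a[17]=b[11]; then 6 at a[18]=b[12]; all 10 values appear in both, in order. The LCS DP gives dp[18][12] = 10, so this is optimal.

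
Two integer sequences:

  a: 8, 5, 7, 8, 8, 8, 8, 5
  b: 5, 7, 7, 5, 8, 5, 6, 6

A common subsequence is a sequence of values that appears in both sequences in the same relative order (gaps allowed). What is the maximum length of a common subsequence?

4

Let dp[i][j] be the LCS length of the first i values of a and the first j values of b. dp[i][j] = dp[i-1][j-1]+1 when the i-th and j-th values match, else max(dp[i-1][j], dp[i][j-1]).
    ·  5  7  7  5  8  5  6  6
 ·  0  0  0  0  0  0  0  0  0
 8  0  0  0  0  0  1  1  1  1
 5  0  1  1  1  1  1  2  2  2
 7  0  1  2  2  2  2  2  2  2
 8  0  1  2  2  2  3  3  3  3
 8  0  1  2  2  2  3  3  3  3
 8  0  1  2  2  2  3  3  3  3
 8  0  1  2  2  2  3  3  3  3
 5  0  1  2  2  3  3  4  4  4
dp[8][8] = 4. One LCS (by backtracking along matches): 5, 7, 8, 5.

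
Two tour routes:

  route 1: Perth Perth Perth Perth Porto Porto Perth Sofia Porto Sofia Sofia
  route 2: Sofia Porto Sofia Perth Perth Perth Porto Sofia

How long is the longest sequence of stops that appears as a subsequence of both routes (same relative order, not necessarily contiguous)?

Taking Perth (route 1 #3, route 2 #4), Perth (route 1 #4, route 2 #5), Perth (route 1 #7, route 2 #6), Porto (route 1 #9, route 2 #7), Sofia (route 1 #11, route 2 #8) gives a common subsequence of length 5. dp[11][8] = 5 confirms this is the maximum.

5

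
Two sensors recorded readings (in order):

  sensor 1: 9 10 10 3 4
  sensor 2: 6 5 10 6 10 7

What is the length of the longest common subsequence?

Pick 10 (sensor 1 #2, sensor 2 #3) → 10 (sensor 1 #3, sensor 2 #5); all 2 values appear in both, in order. The LCS DP gives dp[5][6] = 2, so this is optimal.

2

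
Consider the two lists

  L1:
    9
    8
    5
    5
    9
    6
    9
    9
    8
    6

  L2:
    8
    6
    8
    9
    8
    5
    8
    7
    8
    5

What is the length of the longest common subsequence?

4

One common subsequence of length 4: 9 [1,4] → 8 [2,5] → 5 [3,6] → 5 [4,10]. dp[10][10] = 4 confirms this is the maximum.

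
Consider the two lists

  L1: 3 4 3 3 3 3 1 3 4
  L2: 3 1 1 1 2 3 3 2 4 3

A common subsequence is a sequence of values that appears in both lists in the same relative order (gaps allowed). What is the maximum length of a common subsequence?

Let dp[i][j] be the LCS length of the first i values of L1 and the first j values of L2. dp[i][j] = dp[i-1][j-1]+1 when the i-th and j-th values match, else max(dp[i-1][j], dp[i][j-1]).
    ·  3  1  1  1  2  3  3  2  4  3
 ·  0  0  0  0  0  0  0  0  0  0  0
 3  0  1  1  1  1  1  1  1  1  1  1
 4  0  1  1  1  1  1  1  1  1  2  2
 3  0  1  1  1  1  1  2  2  2  2  3
 3  0  1  1  1  1  1  2  3  3  3  3
 3  0  1  1  1  1  1  2  3  3  3  4
 3  0  1  1  1  1  1  2  3  3  3  4
 1  0  1  2  2  2  2  2  3  3  3  4
 3  0  1  2  2  2  2  3  3  3  3  4
 4  0  1  2  2  2  2  3  3  3  4  4
dp[9][10] = 4. One LCS (by backtracking along matches): 3, 3, 3, 3.

4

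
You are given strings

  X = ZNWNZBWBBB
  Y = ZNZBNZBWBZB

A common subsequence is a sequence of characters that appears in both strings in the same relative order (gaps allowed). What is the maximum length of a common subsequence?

One common subsequence of length 8: Z at X[1]=Y[1] → N at X[2]=Y[2] → N at X[4]=Y[5] → Z at X[5]=Y[6] → B at X[6]=Y[7] → W at X[7]=Y[8] → B at X[8]=Y[9] → B at X[10]=Y[11]. dp[10][11] = 8 confirms this is the maximum.

8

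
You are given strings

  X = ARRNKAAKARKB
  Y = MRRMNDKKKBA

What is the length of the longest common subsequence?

Pick R [2,2] → R [3,3] → N [4,5] → K [5,7] → K [8,8] → K [11,9] → B [12,10]; all 7 characters appear in both, in order. The LCS DP gives dp[12][11] = 7, so this is optimal.

7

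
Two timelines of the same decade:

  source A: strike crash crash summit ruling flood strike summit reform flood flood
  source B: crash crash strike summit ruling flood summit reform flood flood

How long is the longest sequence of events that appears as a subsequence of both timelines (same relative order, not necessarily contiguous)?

Match crash (source A #2, source B #1), crash (source A #3, source B #2), summit (source A #4, source B #4), ruling (source A #5, source B #5), flood (source A #6, source B #6), summit (source A #8, source B #7), reform (source A #9, source B #8), flood (source A #10, source B #9), flood (source A #11, source B #10) — 9 events in the same relative order in both, and the DP table's final entry dp[11][10] is also 9, so no common subsequence is longer.

9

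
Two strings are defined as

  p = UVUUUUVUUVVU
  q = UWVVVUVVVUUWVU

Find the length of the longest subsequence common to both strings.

One common subsequence of length 8: U [1,1] → V [2,5] → U [3,6] → V [7,9] → U [8,10] → U [9,11] → V [11,13] → U [12,14], and the DP table's final entry dp[12][14] is also 8, so no common subsequence is longer.

8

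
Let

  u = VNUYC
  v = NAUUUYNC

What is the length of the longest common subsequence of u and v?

4

Taking N (u #2, v #1) → U (u #3, v #5) → Y (u #4, v #6) → C (u #5, v #8) gives a common subsequence of length 4. The LCS DP gives dp[5][8] = 4, so this is optimal.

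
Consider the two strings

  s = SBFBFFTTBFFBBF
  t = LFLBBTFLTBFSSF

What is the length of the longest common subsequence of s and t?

7

Taking B [2,4], then B [4,5], then F [5,7], then T [8,9], then B [9,10], then F [10,11], then F [14,14] gives a common subsequence of length 7. The LCS DP gives dp[14][14] = 7, so this is optimal.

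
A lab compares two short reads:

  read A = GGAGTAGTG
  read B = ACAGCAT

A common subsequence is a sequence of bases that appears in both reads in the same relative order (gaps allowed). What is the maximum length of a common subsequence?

Let dp[i][j] be the LCS length of the first i bases of read A and the first j bases of read B. dp[i][j] = dp[i-1][j-1]+1 when the i-th and j-th bases match, else max(dp[i-1][j], dp[i][j-1]).
    ·  A  C  A  G  C  A  T
 ·  0  0  0  0  0  0  0  0
 G  0  0  0  0  1  1  1  1
 G  0  0  0  0  1  1  1  1
 A  0  1  1  1  1  1  2  2
 G  0  1  1  1  2  2  2  2
 T  0  1  1  1  2  2  2  3
 A  0  1  1  2  2  2  3  3
 G  0  1  1  2  3  3  3  3
 T  0  1  1  2  3  3  3  4
 G  0  1  1  2  3  3  3  4
dp[9][7] = 4. One LCS (by backtracking along matches): AGAT.

4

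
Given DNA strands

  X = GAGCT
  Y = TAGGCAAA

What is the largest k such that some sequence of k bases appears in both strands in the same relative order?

Pick G [1,3], G [3,4], C [4,5]; all 3 bases appear in both, in order. dp[5][8] = 3 confirms this is the maximum.

3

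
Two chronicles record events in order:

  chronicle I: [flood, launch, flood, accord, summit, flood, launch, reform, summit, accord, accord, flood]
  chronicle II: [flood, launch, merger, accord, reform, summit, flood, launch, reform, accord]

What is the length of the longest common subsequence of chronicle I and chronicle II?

8

One common subsequence of length 8: flood (chronicle I #1, chronicle II #1); then launch (chronicle I #2, chronicle II #2); then accord (chronicle I #4, chronicle II #4); then summit (chronicle I #5, chronicle II #6); then flood (chronicle I #6, chronicle II #7); then launch (chronicle I #7, chronicle II #8); then reform (chronicle I #8, chronicle II #9); then accord (chronicle I #11, chronicle II #10). dp[12][10] = 8 confirms this is the maximum.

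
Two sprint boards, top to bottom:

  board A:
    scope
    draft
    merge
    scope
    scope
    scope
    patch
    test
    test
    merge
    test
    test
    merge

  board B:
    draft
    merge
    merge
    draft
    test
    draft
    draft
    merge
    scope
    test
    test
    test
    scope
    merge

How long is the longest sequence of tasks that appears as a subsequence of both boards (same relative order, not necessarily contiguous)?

Pick draft (board A #2, board B #7), merge (board A #3, board B #8), scope (board A #6, board B #9), test (board A #8, board B #10), test (board A #9, board B #11), test (board A #11, board B #12), merge (board A #13, board B #14); all 7 tasks appear in both, in order. The LCS DP gives dp[13][14] = 7, so this is optimal.

7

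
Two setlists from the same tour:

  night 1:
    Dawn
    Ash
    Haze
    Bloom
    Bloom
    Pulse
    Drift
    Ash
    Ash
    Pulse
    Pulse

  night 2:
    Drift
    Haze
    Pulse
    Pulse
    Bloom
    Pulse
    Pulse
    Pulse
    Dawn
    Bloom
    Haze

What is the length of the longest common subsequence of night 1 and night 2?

Match Haze at night 1[3]=night 2[2], then Bloom at night 1[5]=night 2[5], then Pulse at night 1[6]=night 2[6], then Pulse at night 1[10]=night 2[7], then Pulse at night 1[11]=night 2[8] — 5 songs in the same relative order in both, and the DP table's final entry dp[11][11] is also 5, so no common subsequence is longer.

5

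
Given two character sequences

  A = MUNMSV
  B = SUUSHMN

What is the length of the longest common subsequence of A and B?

2

Let dp[i][j] be the LCS length of the first i characters of A and the first j characters of B. dp[i][j] = dp[i-1][j-1]+1 when the i-th and j-th characters match, else max(dp[i-1][j], dp[i][j-1]).
    ·  S  U  U  S  H  M  N
 ·  0  0  0  0  0  0  0  0
 M  0  0  0  0  0  0  1  1
 U  0  0  1  1  1  1  1  1
 N  0  0  1  1  1  1  1  2
 M  0  0  1  1  1  1  2  2
 S  0  1  1  1  2  2  2  2
 V  0  1  1  1  2  2  2  2
dp[6][7] = 2. One LCS (by backtracking along matches): MN.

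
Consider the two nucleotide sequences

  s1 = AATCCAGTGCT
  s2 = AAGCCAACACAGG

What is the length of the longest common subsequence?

Match A [1,6]; then A [2,7]; then C [4,8]; then C [5,10]; then A [6,11]; then G [7,12]; then G [9,13] — 7 bases in the same relative order in both. The LCS DP gives dp[11][13] = 7, so this is optimal.

7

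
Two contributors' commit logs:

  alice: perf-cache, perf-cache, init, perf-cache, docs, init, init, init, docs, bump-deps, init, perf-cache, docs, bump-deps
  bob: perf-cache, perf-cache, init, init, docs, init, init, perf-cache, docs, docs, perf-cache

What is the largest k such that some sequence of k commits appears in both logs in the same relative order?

8

Taking perf-cache at alice[1]=bob[1], perf-cache at alice[2]=bob[2], init at alice[3]=bob[4], docs at alice[5]=bob[5], init at alice[6]=bob[6], init at alice[7]=bob[7], docs at alice[9]=bob[10], perf-cache at alice[12]=bob[11] gives a common subsequence of length 8, and the DP table's final entry dp[14][11] is also 8, so no common subsequence is longer.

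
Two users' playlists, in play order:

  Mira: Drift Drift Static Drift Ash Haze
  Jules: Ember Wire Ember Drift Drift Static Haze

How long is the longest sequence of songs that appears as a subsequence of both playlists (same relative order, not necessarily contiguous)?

Pick Drift (Mira #1, Jules #4) → Drift (Mira #2, Jules #5) → Static (Mira #3, Jules #6) → Haze (Mira #6, Jules #7); all 4 songs appear in both, in order, and the DP table's final entry dp[6][7] is also 4, so no common subsequence is longer.

4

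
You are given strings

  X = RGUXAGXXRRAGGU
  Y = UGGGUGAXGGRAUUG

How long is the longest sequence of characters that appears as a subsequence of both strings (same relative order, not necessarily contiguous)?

7

Match G at X[2]=Y[4]; then U at X[3]=Y[5]; then X at X[4]=Y[8]; then G at X[6]=Y[10]; then R at X[10]=Y[11]; then A at X[11]=Y[12]; then G at X[13]=Y[15] — 7 characters in the same relative order in both. The LCS DP gives dp[14][15] = 7, so this is optimal.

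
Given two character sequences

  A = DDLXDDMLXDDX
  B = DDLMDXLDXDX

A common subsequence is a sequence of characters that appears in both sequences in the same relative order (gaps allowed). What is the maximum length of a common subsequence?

8

Let dp[i][j] be the LCS length of the first i characters of A and the first j characters of B. dp[i][j] = dp[i-1][j-1]+1 when the i-th and j-th characters match, else max(dp[i-1][j], dp[i][j-1]).
    ·  D  D  L  M  D  X  L  D  X  D  X
 ·  0  0  0  0  0  0  0  0  0  0  0  0
 D  0  1  1  1  1  1  1  1  1  1  1  1
 D  0  1  2  2  2  2  2  2  2  2  2  2
 L  0  1  2  3  3  3  3  3  3  3  3  3
 X  0  1  2  3  3  3  4  4  4  4  4  4
 D  0  1  2  3  3  4  4  4  5  5  5  5
 D  0  1  2  3  3  4  4  4  5  5  6  6
 M  0  1  2  3  4  4  4  4  5  5  6  6
 L  0  1  2  3  4  4  4  5  5  5  6  6
 X  0  1  2  3  4  4  5  5  5  6  6  7
 D  0  1  2  3  4  5  5  5  6  6  7  7
 D  0  1  2  3  4  5  5  5  6  6  7  7
 X  0  1  2  3  4  5  6  6  6  7  7  8
dp[12][11] = 8. One LCS (by backtracking along matches): DDLXDXDX.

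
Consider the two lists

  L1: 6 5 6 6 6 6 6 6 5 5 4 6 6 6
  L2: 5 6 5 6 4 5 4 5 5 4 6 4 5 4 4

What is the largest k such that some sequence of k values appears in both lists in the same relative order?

7

One common subsequence of length 7: 6 (L1 #1, L2 #2), then 5 (L1 #2, L2 #3), then 6 (L1 #3, L2 #4), then 5 (L1 #9, L2 #8), then 5 (L1 #10, L2 #9), then 4 (L1 #11, L2 #10), then 6 (L1 #12, L2 #11). The LCS DP gives dp[14][15] = 7, so this is optimal.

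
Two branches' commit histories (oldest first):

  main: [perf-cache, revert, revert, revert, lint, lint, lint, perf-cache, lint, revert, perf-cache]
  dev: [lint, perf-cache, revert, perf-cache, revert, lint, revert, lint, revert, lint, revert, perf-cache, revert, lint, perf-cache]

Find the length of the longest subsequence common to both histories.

9

Pick perf-cache at main[1]=dev[2]; then revert at main[2]=dev[3]; then revert at main[3]=dev[5]; then revert at main[4]=dev[7]; then lint at main[5]=dev[8]; then lint at main[6]=dev[10]; then perf-cache at main[8]=dev[12]; then lint at main[9]=dev[14]; then perf-cache at main[11]=dev[15]; all 9 commits appear in both, in order. dp[11][15] = 9 confirms this is the maximum.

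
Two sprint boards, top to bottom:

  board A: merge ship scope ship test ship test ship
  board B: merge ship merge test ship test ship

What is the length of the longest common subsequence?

Match merge (board A #1, board B #1), ship (board A #2, board B #2), test (board A #5, board B #4), ship (board A #6, board B #5), test (board A #7, board B #6), ship (board A #8, board B #7) — 6 tasks in the same relative order in both, and the DP table's final entry dp[8][7] is also 6, so no common subsequence is longer.

6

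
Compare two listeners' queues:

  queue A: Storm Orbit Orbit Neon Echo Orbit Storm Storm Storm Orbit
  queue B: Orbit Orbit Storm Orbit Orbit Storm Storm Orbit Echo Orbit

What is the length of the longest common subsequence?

One common subsequence of length 6: Storm at queue A[1]=queue B[3]; then Orbit at queue A[3]=queue B[4]; then Orbit at queue A[6]=queue B[5]; then Storm at queue A[7]=queue B[6]; then Storm at queue A[8]=queue B[7]; then Orbit at queue A[10]=queue B[10], and the DP table's final entry dp[10][10] is also 6, so no common subsequence is longer.

6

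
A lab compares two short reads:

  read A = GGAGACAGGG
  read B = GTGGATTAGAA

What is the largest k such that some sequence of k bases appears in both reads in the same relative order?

6

Let dp[i][j] be the LCS length of the first i bases of read A and the first j bases of read B. dp[i][j] = dp[i-1][j-1]+1 when the i-th and j-th bases match, else max(dp[i-1][j], dp[i][j-1]).
    ·  G  T  G  G  A  T  T  A  G  A  A
 ·  0  0  0  0  0  0  0  0  0  0  0  0
 G  0  1  1  1  1  1  1  1  1  1  1  1
 G  0  1  1  2  2  2  2  2  2  2  2  2
 A  0  1  1  2  2  3  3  3  3  3  3  3
 G  0  1  1  2  3  3  3  3  3  4  4  4
 A  0  1  1  2  3  4  4  4  4  4  5  5
 C  0  1  1  2  3  4  4  4  4  4  5  5
 A  0  1  1  2  3  4  4  4  5  5  5  6
 G  0  1  1  2  3  4  4  4  5  6  6  6
 G  0  1  1  2  3  4  4  4  5  6  6  6
 G  0  1  1  2  3  4  4  4  5  6  6  6
dp[10][11] = 6. One LCS (by backtracking along matches): GGAGAA.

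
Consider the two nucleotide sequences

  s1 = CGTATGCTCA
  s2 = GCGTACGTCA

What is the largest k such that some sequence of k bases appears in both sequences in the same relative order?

Let dp[i][j] be the LCS length of the first i bases of s1 and the first j bases of s2. dp[i][j] = dp[i-1][j-1]+1 when the i-th and j-th bases match, else max(dp[i-1][j], dp[i][j-1]).
    ·  G  C  G  T  A  C  G  T  C  A
 ·  0  0  0  0  0  0  0  0  0  0  0
 C  0  0  1  1  1  1  1  1  1  1  1
 G  0  1  1  2  2  2  2  2  2  2  2
 T  0  1  1  2  3  3  3  3  3  3  3
 A  0  1  1  2  3  4  4  4  4  4  4
 T  0  1  1  2  3  4  4  4  5  5  5
 G  0  1  1  2  3  4  4  5  5  5  5
 C  0  1  2  2  3  4  5  5  5  6  6
 T  0  1  2  2  3  4  5  5  6  6  6
 C  0  1  2  2  3  4  5  5  6  7  7
 A  0  1  2  2  3  4  5  5  6  7  8
dp[10][10] = 8. One LCS (by backtracking along matches): CGTAGTCA.

8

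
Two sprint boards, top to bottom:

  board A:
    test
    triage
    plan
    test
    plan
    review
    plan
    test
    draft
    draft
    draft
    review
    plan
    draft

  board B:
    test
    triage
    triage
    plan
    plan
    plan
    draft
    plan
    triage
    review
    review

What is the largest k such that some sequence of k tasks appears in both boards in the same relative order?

7

Match test (board A #1, board B #1), then triage (board A #2, board B #3), then plan (board A #3, board B #4), then plan (board A #5, board B #5), then plan (board A #7, board B #6), then draft (board A #9, board B #7), then review (board A #12, board B #11) — 7 tasks in the same relative order in both. The LCS DP gives dp[14][11] = 7, so this is optimal.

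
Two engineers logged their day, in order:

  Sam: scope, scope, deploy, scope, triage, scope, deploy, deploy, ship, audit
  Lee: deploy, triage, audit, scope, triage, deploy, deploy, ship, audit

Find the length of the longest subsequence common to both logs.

Match deploy [3,1], scope [4,4], triage [5,5], deploy [7,6], deploy [8,7], ship [9,8], audit [10,9] — 7 tasks in the same relative order in both. dp[10][9] = 7 confirms this is the maximum.

7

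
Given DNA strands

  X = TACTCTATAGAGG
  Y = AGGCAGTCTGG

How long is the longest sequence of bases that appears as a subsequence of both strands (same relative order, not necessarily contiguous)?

7

Taking A (X #2, Y #1); then C (X #3, Y #4); then T (X #4, Y #7); then C (X #5, Y #8); then T (X #8, Y #9); then G (X #12, Y #10); then G (X #13, Y #11) gives a common subsequence of length 7. The LCS DP gives dp[13][11] = 7, so this is optimal.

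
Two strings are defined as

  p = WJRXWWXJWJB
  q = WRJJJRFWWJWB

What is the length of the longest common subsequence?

8

Match W [1,1], then J [2,5], then R [3,6], then W [5,8], then W [6,9], then J [8,10], then W [9,11], then B [11,12] — 8 characters in the same relative order in both. dp[11][12] = 8 confirms this is the maximum.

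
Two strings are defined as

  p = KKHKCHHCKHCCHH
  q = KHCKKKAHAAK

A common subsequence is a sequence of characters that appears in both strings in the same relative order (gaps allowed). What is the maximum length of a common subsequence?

Match K [1,4] → K [2,5] → K [4,6] → H [6,8] → K [9,11] — 5 characters in the same relative order in both. Since dp[14][11] = 5, nothing longer is possible.

5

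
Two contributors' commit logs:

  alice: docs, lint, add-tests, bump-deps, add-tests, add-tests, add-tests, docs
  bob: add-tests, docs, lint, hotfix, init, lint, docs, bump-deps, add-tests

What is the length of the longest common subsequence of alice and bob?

4

Taking docs at alice[1]=bob[2] → lint at alice[2]=bob[6] → bump-deps at alice[4]=bob[8] → add-tests at alice[7]=bob[9] gives a common subsequence of length 4, and the DP table's final entry dp[8][9] is also 4, so no common subsequence is longer.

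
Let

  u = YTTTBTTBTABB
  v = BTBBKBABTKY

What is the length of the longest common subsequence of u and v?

5

Let dp[i][j] be the LCS length of the first i characters of u and the first j characters of v. dp[i][j] = dp[i-1][j-1]+1 when the i-th and j-th characters match, else max(dp[i-1][j], dp[i][j-1]).
    ·  B  T  B  B  K  B  A  B  T  K  Y
 ·  0  0  0  0  0  0  0  0  0  0  0  0
 Y  0  0  0  0  0  0  0  0  0  0  0  1
 T  0  0  1  1  1  1  1  1  1  1  1  1
 T  0  0  1  1  1  1  1  1  1  2  2  2
 T  0  0  1  1  1  1  1  1  1  2  2  2
 B  0  1  1  2  2  2  2  2  2  2  2  2
 T  0  1  2  2  2  2  2  2  2  3  3  3
 T  0  1  2  2  2  2  2  2  2  3  3  3
 B  0  1  2  3  3  3  3  3  3  3  3  3
 T  0  1  2  3  3  3  3  3  3  4  4  4
 A  0  1  2  3  3  3  3  4  4  4  4  4
 B  0  1  2  3  4  4  4  4  5  5  5  5
 B  0  1  2  3  4  4  5  5  5  5  5  5
dp[12][11] = 5. One LCS (by backtracking along matches): TBBAB.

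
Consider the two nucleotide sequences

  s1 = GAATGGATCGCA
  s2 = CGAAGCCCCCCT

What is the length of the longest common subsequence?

Pick G [1,2] → A [2,3] → A [3,4] → G [5,5] → C [9,10] → C [11,11]; all 6 bases appear in both, in order. Since dp[12][12] = 6, nothing longer is possible.

6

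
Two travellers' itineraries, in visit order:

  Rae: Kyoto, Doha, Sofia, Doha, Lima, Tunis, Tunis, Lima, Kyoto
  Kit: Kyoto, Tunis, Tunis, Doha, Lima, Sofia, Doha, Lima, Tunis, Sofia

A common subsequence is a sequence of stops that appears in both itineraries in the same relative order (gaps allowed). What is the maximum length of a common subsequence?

6

One common subsequence of length 6: Kyoto (Rae #1, Kit #1), Doha (Rae #2, Kit #4), Sofia (Rae #3, Kit #6), Doha (Rae #4, Kit #7), Lima (Rae #5, Kit #8), Tunis (Rae #6, Kit #9), and the DP table's final entry dp[9][10] is also 6, so no common subsequence is longer.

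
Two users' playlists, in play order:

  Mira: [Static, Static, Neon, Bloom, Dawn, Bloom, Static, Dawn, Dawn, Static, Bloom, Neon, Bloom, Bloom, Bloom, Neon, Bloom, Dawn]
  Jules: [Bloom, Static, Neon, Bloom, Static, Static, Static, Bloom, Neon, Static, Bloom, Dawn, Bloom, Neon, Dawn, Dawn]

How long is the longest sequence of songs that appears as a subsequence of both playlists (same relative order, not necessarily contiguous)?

Match Static (Mira #2, Jules #2) → Neon (Mira #3, Jules #3) → Bloom (Mira #4, Jules #4) → Static (Mira #7, Jules #6) → Static (Mira #10, Jules #7) → Bloom (Mira #11, Jules #8) → Neon (Mira #12, Jules #9) → Bloom (Mira #13, Jules #11) → Bloom (Mira #15, Jules #13) → Neon (Mira #16, Jules #14) → Dawn (Mira #18, Jules #16) — 11 songs in the same relative order in both. dp[18][16] = 11 confirms this is the maximum.

11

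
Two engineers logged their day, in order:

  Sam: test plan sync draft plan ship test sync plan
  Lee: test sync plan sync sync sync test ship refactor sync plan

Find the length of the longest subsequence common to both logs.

6

Pick test (Sam #1, Lee #1), then plan (Sam #2, Lee #3), then sync (Sam #3, Lee #6), then ship (Sam #6, Lee #8), then sync (Sam #8, Lee #10), then plan (Sam #9, Lee #11); all 6 tasks appear in both, in order. dp[9][11] = 6 confirms this is the maximum.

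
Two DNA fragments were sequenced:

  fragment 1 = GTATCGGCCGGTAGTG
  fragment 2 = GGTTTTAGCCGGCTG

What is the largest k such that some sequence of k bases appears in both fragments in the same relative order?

10

One common subsequence of length 10: G (fragment 1 #1, fragment 2 #2), T (fragment 1 #2, fragment 2 #6), A (fragment 1 #3, fragment 2 #7), G (fragment 1 #7, fragment 2 #8), C (fragment 1 #8, fragment 2 #9), C (fragment 1 #9, fragment 2 #10), G (fragment 1 #10, fragment 2 #11), G (fragment 1 #11, fragment 2 #12), T (fragment 1 #15, fragment 2 #14), G (fragment 1 #16, fragment 2 #15). Since dp[16][15] = 10, nothing longer is possible.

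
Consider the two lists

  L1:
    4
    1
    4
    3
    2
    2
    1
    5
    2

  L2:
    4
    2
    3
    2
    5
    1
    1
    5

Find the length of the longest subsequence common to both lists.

5

Taking 4 [1,1], 3 [4,3], 2 [5,4], 1 [7,7], 5 [8,8] gives a common subsequence of length 5. The LCS DP gives dp[9][8] = 5, so this is optimal.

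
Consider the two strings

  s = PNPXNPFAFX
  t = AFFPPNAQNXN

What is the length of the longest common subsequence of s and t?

5

One common subsequence of length 5: P [1,4], then P [3,5], then N [5,6], then A [8,7], then X [10,10]. dp[10][11] = 5 confirms this is the maximum.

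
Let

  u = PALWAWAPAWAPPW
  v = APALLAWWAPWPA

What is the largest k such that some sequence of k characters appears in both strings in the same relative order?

9

Pick P (u #1, v #2) → A (u #2, v #3) → L (u #3, v #5) → W (u #4, v #7) → W (u #6, v #8) → A (u #7, v #9) → P (u #8, v #10) → W (u #10, v #11) → A (u #11, v #13); all 9 characters appear in both, in order. The LCS DP gives dp[14][13] = 9, so this is optimal.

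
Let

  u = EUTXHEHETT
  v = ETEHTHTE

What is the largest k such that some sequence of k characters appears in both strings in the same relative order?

Taking E at u[1]=v[1] → T at u[3]=v[2] → E at u[6]=v[3] → H at u[7]=v[4] → T at u[9]=v[5] → T at u[10]=v[7] gives a common subsequence of length 6. dp[10][8] = 6 confirms this is the maximum.

6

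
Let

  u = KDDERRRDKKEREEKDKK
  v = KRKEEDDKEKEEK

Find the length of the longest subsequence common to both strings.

8

Taking K at u[1]=v[3], then D at u[2]=v[6], then D at u[3]=v[7], then E at u[4]=v[9], then K at u[10]=v[10], then E at u[13]=v[11], then E at u[14]=v[12], then K at u[18]=v[13] gives a common subsequence of length 8. Since dp[18][13] = 8, nothing longer is possible.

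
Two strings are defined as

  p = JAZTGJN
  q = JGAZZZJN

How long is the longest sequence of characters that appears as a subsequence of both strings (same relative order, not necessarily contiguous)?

Match J at p[1]=q[1]; then A at p[2]=q[3]; then Z at p[3]=q[6]; then J at p[6]=q[7]; then N at p[7]=q[8] — 5 characters in the same relative order in both. dp[7][8] = 5 confirms this is the maximum.

5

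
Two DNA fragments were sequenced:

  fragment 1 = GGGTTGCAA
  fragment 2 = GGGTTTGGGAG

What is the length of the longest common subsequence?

Match G at fragment 1[1]=fragment 2[1], G at fragment 1[2]=fragment 2[2], G at fragment 1[3]=fragment 2[3], T at fragment 1[4]=fragment 2[5], T at fragment 1[5]=fragment 2[6], G at fragment 1[6]=fragment 2[9], A at fragment 1[8]=fragment 2[10] — 7 bases in the same relative order in both. Since dp[9][11] = 7, nothing longer is possible.

7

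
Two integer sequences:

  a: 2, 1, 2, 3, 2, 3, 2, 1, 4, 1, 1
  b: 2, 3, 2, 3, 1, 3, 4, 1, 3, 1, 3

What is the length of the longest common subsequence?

8

Pick 2 [3,1]; then 3 [4,2]; then 2 [5,3]; then 3 [6,4]; then 1 [8,5]; then 4 [9,7]; then 1 [10,8]; then 1 [11,10]; all 8 values appear in both, in order. Since dp[11][11] = 8, nothing longer is possible.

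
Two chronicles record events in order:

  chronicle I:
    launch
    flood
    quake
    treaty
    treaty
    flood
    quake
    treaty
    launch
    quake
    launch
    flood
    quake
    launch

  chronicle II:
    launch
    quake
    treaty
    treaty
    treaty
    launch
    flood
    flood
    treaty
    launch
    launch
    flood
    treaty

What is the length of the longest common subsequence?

9

Match launch [1,1], quake [3,2], treaty [4,4], treaty [5,5], flood [6,8], treaty [8,9], launch [9,10], launch [11,11], flood [12,12] — 9 events in the same relative order in both. dp[14][13] = 9 confirms this is the maximum.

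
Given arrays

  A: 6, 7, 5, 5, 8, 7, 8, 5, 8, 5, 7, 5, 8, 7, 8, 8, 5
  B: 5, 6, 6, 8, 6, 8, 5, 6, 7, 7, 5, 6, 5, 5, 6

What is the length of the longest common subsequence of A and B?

7

Pick 6 [1,3], 8 [5,4], 8 [7,6], 5 [8,7], 5 [10,11], 5 [12,13], 5 [17,14]; all 7 values appear in both, in order. The LCS DP gives dp[17][15] = 7, so this is optimal.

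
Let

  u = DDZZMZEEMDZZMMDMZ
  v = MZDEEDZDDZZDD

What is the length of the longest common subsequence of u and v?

8

Pick M [5,1]; then Z [6,2]; then E [7,4]; then E [8,5]; then D [10,9]; then Z [11,10]; then Z [12,11]; then D [15,13]; all 8 characters appear in both, in order. The LCS DP gives dp[17][13] = 8, so this is optimal.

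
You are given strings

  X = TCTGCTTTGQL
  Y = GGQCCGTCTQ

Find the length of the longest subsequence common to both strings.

Let dp[i][j] be the LCS length of the first i characters of X and the first j characters of Y. dp[i][j] = dp[i-1][j-1]+1 when the i-th and j-th characters match, else max(dp[i-1][j], dp[i][j-1]).
    ·  G  G  Q  C  C  G  T  C  T  Q
 ·  0  0  0  0  0  0  0  0  0  0  0
 T  0  0  0  0  0  0  0  1  1  1  1
 C  0  0  0  0  1  1  1  1  2  2  2
 T  0  0  0  0  1  1  1  2  2  3  3
 G  0  1  1  1  1  1  2  2  2  3  3
 C  0  1  1  1  2  2  2  2  3  3  3
 T  0  1  1  1  2  2  2  3  3  4  4
 T  0  1  1  1  2  2  2  3  3  4  4
 T  0  1  1  1  2  2  2  3  3  4  4
 G  0  1  2  2  2  2  3  3  3  4  4
 Q  0  1  2  3  3  3  3  3  3  4  5
 L  0  1  2  3  3  3  3  3  3  4  5
dp[11][10] = 5. One LCS (by backtracking along matches): CTCTQ.

5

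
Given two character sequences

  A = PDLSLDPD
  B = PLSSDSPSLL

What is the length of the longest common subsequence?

5

One common subsequence of length 5: P (A #1, B #1), L (A #3, B #2), S (A #4, B #4), D (A #6, B #5), P (A #7, B #7), and the DP table's final entry dp[8][10] is also 5, so no common subsequence is longer.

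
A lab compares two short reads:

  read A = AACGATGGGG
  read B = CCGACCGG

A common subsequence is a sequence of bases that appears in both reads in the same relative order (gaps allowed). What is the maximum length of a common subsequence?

5

Taking C [3,2], G [4,3], A [5,4], G [9,7], G [10,8] gives a common subsequence of length 5. The LCS DP gives dp[10][8] = 5, so this is optimal.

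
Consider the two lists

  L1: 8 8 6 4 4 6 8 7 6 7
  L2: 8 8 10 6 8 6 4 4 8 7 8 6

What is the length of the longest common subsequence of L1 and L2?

8

Pick 8 (L1 #1, L2 #2), 8 (L1 #2, L2 #5), 6 (L1 #3, L2 #6), 4 (L1 #4, L2 #7), 4 (L1 #5, L2 #8), 8 (L1 #7, L2 #9), 7 (L1 #8, L2 #10), 6 (L1 #9, L2 #12); all 8 values appear in both, in order. Since dp[10][12] = 8, nothing longer is possible.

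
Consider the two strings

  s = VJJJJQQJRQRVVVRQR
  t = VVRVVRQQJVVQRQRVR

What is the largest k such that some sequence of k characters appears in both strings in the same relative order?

9

Pick V (s #1, t #5), then Q (s #6, t #7), then Q (s #7, t #8), then J (s #8, t #9), then R (s #9, t #13), then Q (s #10, t #14), then R (s #11, t #15), then V (s #14, t #16), then R (s #17, t #17); all 9 characters appear in both, in order. The LCS DP gives dp[17][17] = 9, so this is optimal.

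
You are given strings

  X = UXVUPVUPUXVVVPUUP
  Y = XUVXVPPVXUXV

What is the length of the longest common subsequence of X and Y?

8

Pick U (X #1, Y #2), then X (X #2, Y #4), then V (X #3, Y #5), then P (X #5, Y #7), then V (X #6, Y #8), then U (X #9, Y #10), then X (X #10, Y #11), then V (X #13, Y #12); all 8 characters appear in both, in order. Since dp[17][12] = 8, nothing longer is possible.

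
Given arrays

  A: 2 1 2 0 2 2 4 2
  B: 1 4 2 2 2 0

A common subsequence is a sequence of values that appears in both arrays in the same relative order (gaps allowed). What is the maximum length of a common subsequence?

4

Match 1 at A[2]=B[1]; then 2 at A[3]=B[3]; then 2 at A[5]=B[4]; then 2 at A[6]=B[5] — 4 values in the same relative order in both, and the DP table's final entry dp[8][6] is also 4, so no common subsequence is longer.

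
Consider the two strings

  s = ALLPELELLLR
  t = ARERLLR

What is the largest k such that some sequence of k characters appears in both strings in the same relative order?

5

Match A (s #1, t #1), E (s #5, t #3), L (s #9, t #5), L (s #10, t #6), R (s #11, t #7) — 5 characters in the same relative order in both. The LCS DP gives dp[11][7] = 5, so this is optimal.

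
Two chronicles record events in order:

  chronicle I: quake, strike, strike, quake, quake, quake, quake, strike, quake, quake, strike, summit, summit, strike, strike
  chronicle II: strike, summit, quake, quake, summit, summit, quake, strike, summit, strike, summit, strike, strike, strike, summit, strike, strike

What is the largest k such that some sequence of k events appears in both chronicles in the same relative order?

10

Taking strike [2,1]; then quake [4,3]; then quake [5,4]; then quake [7,7]; then strike [8,8]; then strike [11,10]; then summit [12,11]; then summit [13,15]; then strike [14,16]; then strike [15,17] gives a common subsequence of length 10, and the DP table's final entry dp[15][17] is also 10, so no common subsequence is longer.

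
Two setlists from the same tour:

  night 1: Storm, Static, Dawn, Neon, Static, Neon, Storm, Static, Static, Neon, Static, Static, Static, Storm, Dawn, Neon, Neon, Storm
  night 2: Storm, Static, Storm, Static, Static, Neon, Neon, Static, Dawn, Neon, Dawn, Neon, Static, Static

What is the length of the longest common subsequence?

10

One common subsequence of length 10: Storm (night 1 #1, night 2 #1); then Static (night 1 #5, night 2 #2); then Storm (night 1 #7, night 2 #3); then Static (night 1 #8, night 2 #4); then Static (night 1 #9, night 2 #5); then Neon (night 1 #10, night 2 #7); then Static (night 1 #13, night 2 #8); then Dawn (night 1 #15, night 2 #9); then Neon (night 1 #16, night 2 #10); then Neon (night 1 #17, night 2 #12). The LCS DP gives dp[18][14] = 10, so this is optimal.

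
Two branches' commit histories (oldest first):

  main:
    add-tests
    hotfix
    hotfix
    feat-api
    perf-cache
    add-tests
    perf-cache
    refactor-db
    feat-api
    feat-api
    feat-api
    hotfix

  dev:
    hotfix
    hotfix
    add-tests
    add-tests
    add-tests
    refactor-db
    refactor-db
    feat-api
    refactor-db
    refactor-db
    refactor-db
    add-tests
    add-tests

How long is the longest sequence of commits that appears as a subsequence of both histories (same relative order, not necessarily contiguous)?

5

Pick hotfix (main #2, dev #1), hotfix (main #3, dev #2), add-tests (main #6, dev #5), refactor-db (main #8, dev #7), feat-api (main #9, dev #8); all 5 commits appear in both, in order. The LCS DP gives dp[12][13] = 5, so this is optimal.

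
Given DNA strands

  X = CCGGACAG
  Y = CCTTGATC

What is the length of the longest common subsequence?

Let dp[i][j] be the LCS length of the first i bases of X and the first j bases of Y. dp[i][j] = dp[i-1][j-1]+1 when the i-th and j-th bases match, else max(dp[i-1][j], dp[i][j-1]).
    ·  C  C  T  T  G  A  T  C
 ·  0  0  0  0  0  0  0  0  0
 C  0  1  1  1  1  1  1  1  1
 C  0  1  2  2  2  2  2  2  2
 G  0  1  2  2  2  3  3  3  3
 G  0  1  2  2  2  3  3  3  3
 A  0  1  2  2  2  3  4  4  4
 C  0  1  2  2  2  3  4  4  5
 A  0  1  2  2  2  3  4  4  5
 G  0  1  2  2  2  3  4  4  5
dp[8][8] = 5. One LCS (by backtracking along matches): CCGAC.

5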